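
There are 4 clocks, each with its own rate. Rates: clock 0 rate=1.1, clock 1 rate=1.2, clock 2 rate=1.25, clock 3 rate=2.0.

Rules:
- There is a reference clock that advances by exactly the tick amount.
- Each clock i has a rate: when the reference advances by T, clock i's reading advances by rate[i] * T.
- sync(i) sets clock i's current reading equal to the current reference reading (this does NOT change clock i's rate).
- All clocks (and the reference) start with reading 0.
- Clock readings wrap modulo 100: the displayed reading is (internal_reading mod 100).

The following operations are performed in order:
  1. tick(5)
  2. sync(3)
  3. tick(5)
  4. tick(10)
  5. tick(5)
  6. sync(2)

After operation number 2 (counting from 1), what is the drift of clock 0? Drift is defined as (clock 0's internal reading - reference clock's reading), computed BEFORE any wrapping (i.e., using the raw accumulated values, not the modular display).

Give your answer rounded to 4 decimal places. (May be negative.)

Answer: 0.5000

Derivation:
After op 1 tick(5): ref=5.0000 raw=[5.5000 6.0000 6.2500 10.0000]
After op 2 sync(3): ref=5.0000 raw=[5.5000 6.0000 6.2500 5.0000]
Drift of clock 0 after op 2: 5.5000 - 5.0000 = 0.5000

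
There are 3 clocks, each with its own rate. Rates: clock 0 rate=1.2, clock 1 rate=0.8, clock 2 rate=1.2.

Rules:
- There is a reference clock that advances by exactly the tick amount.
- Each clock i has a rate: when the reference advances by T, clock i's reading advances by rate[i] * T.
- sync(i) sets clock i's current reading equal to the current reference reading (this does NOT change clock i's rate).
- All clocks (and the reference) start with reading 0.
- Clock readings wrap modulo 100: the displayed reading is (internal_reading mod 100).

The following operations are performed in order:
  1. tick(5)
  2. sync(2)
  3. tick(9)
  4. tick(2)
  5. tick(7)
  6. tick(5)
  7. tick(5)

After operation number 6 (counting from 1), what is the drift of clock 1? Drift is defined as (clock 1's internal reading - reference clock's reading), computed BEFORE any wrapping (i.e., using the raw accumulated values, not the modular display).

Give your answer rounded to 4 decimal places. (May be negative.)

After op 1 tick(5): ref=5.0000 raw=[6.0000 4.0000 6.0000]
After op 2 sync(2): ref=5.0000 raw=[6.0000 4.0000 5.0000]
After op 3 tick(9): ref=14.0000 raw=[16.8000 11.2000 15.8000]
After op 4 tick(2): ref=16.0000 raw=[19.2000 12.8000 18.2000]
After op 5 tick(7): ref=23.0000 raw=[27.6000 18.4000 26.6000]
After op 6 tick(5): ref=28.0000 raw=[33.6000 22.4000 32.6000]
Drift of clock 1 after op 6: 22.4000 - 28.0000 = -5.6000

Answer: -5.6000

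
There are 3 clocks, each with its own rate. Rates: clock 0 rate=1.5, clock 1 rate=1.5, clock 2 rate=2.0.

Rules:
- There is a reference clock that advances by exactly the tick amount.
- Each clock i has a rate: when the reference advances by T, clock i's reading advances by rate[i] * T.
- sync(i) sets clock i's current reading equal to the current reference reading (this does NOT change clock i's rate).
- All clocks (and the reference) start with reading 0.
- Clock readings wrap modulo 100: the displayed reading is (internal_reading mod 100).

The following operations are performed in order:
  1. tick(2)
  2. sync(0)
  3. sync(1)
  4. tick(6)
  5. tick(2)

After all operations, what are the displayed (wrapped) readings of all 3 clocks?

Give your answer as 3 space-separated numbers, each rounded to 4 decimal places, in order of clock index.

After op 1 tick(2): ref=2.0000 raw=[3.0000 3.0000 4.0000]
After op 2 sync(0): ref=2.0000 raw=[2.0000 3.0000 4.0000]
After op 3 sync(1): ref=2.0000 raw=[2.0000 2.0000 4.0000]
After op 4 tick(6): ref=8.0000 raw=[11.0000 11.0000 16.0000]
After op 5 tick(2): ref=10.0000 raw=[14.0000 14.0000 20.0000]
Wrap final raw readings (mod 100): 14.0000 mod 100 = 14.0000; 14.0000 mod 100 = 14.0000; 20.0000 mod 100 = 20.0000

Answer: 14.0000 14.0000 20.0000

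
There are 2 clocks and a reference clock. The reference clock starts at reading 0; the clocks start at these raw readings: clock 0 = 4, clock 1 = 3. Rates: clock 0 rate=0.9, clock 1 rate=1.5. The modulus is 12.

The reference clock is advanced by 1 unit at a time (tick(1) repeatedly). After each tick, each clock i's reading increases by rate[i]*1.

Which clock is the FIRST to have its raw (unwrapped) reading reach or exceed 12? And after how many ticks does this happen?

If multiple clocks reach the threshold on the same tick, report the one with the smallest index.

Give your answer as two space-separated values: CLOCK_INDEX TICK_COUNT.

Answer: 1 6

Derivation:
clock 0: start=4, rate=0.9, needs 12-4 = 8; ticks = ceil(8/0.9) = ceil(8.8889) = 9; reading at tick 9 = 4 + 0.9*9 = 12.1000
clock 1: start=3, rate=1.5, needs 12-3 = 9; ticks = ceil(9/1.5) = ceil(6.0000) = 6; reading at tick 6 = 3 + 1.5*6 = 12.0000
Minimum tick count = 6; winners = [1]; smallest index = 1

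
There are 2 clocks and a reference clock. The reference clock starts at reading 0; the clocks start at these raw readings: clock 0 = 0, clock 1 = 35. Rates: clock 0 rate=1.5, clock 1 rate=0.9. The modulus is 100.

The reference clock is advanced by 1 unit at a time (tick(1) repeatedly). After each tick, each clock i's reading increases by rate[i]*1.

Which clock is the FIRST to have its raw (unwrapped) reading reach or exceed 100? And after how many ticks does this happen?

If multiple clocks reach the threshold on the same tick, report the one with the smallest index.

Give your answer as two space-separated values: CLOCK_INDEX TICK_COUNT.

Answer: 0 67

Derivation:
clock 0: start=0, rate=1.5, needs 100-0 = 100; ticks = ceil(100/1.5) = ceil(66.6667) = 67; reading at tick 67 = 0 + 1.5*67 = 100.5000
clock 1: start=35, rate=0.9, needs 100-35 = 65; ticks = ceil(65/0.9) = ceil(72.2222) = 73; reading at tick 73 = 35 + 0.9*73 = 100.7000
Minimum tick count = 67; winners = [0]; smallest index = 0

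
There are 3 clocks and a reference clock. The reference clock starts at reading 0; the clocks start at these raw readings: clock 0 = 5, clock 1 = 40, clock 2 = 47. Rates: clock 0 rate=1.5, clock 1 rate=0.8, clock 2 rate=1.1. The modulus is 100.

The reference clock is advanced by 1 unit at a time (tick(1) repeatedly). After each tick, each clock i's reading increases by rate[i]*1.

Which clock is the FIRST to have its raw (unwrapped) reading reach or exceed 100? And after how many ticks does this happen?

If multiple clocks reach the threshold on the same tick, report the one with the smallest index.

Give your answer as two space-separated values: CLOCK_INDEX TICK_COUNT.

Answer: 2 49

Derivation:
clock 0: start=5, rate=1.5, needs 100-5 = 95; ticks = ceil(95/1.5) = ceil(63.3333) = 64; reading at tick 64 = 5 + 1.5*64 = 101.0000
clock 1: start=40, rate=0.8, needs 100-40 = 60; ticks = ceil(60/0.8) = ceil(75.0000) = 75; reading at tick 75 = 40 + 0.8*75 = 100.0000
clock 2: start=47, rate=1.1, needs 100-47 = 53; ticks = ceil(53/1.1) = ceil(48.1818) = 49; reading at tick 49 = 47 + 1.1*49 = 100.9000
Minimum tick count = 49; winners = [2]; smallest index = 2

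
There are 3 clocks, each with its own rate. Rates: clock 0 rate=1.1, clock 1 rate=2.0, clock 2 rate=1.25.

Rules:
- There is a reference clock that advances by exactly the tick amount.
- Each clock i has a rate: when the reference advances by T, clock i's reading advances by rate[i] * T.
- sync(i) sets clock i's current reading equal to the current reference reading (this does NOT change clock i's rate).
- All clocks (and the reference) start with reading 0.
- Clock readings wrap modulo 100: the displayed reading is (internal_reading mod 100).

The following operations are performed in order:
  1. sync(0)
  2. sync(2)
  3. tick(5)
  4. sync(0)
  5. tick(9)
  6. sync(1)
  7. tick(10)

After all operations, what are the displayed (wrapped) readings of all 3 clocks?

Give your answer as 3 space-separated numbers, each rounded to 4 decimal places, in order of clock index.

After op 1 sync(0): ref=0.0000 raw=[0.0000 0.0000 0.0000]
After op 2 sync(2): ref=0.0000 raw=[0.0000 0.0000 0.0000]
After op 3 tick(5): ref=5.0000 raw=[5.5000 10.0000 6.2500]
After op 4 sync(0): ref=5.0000 raw=[5.0000 10.0000 6.2500]
After op 5 tick(9): ref=14.0000 raw=[14.9000 28.0000 17.5000]
After op 6 sync(1): ref=14.0000 raw=[14.9000 14.0000 17.5000]
After op 7 tick(10): ref=24.0000 raw=[25.9000 34.0000 30.0000]
Wrap final raw readings (mod 100): 25.9000 mod 100 = 25.9000; 34.0000 mod 100 = 34.0000; 30.0000 mod 100 = 30.0000

Answer: 25.9000 34.0000 30.0000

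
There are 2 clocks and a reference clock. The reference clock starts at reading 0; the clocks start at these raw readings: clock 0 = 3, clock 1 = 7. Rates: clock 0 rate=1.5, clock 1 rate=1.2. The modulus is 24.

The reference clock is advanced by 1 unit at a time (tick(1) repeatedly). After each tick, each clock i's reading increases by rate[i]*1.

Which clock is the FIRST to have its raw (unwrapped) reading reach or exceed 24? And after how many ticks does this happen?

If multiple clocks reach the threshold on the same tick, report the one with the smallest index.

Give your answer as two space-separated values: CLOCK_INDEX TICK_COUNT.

Answer: 0 14

Derivation:
clock 0: start=3, rate=1.5, needs 24-3 = 21; ticks = ceil(21/1.5) = ceil(14.0000) = 14; reading at tick 14 = 3 + 1.5*14 = 24.0000
clock 1: start=7, rate=1.2, needs 24-7 = 17; ticks = ceil(17/1.2) = ceil(14.1667) = 15; reading at tick 15 = 7 + 1.2*15 = 25.0000
Minimum tick count = 14; winners = [0]; smallest index = 0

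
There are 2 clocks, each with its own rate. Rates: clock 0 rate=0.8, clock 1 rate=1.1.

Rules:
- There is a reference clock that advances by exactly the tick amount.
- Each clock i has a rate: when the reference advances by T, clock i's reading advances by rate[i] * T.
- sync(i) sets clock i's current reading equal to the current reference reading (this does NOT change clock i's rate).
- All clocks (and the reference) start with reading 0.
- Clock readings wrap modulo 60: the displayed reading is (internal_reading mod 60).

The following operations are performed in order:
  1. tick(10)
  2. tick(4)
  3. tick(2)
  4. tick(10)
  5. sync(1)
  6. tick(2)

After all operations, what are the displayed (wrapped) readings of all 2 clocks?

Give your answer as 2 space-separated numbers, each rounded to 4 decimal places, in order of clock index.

After op 1 tick(10): ref=10.0000 raw=[8.0000 11.0000]
After op 2 tick(4): ref=14.0000 raw=[11.2000 15.4000]
After op 3 tick(2): ref=16.0000 raw=[12.8000 17.6000]
After op 4 tick(10): ref=26.0000 raw=[20.8000 28.6000]
After op 5 sync(1): ref=26.0000 raw=[20.8000 26.0000]
After op 6 tick(2): ref=28.0000 raw=[22.4000 28.2000]
Wrap final raw readings (mod 60): 22.4000 mod 60 = 22.4000; 28.2000 mod 60 = 28.2000

Answer: 22.4000 28.2000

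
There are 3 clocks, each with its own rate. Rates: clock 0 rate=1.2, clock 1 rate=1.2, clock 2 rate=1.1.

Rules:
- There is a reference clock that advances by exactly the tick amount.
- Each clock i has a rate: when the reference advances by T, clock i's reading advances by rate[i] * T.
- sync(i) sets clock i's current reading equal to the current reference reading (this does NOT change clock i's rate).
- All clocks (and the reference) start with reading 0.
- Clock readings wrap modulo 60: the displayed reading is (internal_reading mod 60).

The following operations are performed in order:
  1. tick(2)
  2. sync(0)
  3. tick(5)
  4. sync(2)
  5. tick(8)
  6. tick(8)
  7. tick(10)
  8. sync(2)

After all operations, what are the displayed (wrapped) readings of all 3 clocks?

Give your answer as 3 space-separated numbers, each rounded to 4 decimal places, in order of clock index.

Answer: 39.2000 39.6000 33.0000

Derivation:
After op 1 tick(2): ref=2.0000 raw=[2.4000 2.4000 2.2000]
After op 2 sync(0): ref=2.0000 raw=[2.0000 2.4000 2.2000]
After op 3 tick(5): ref=7.0000 raw=[8.0000 8.4000 7.7000]
After op 4 sync(2): ref=7.0000 raw=[8.0000 8.4000 7.0000]
After op 5 tick(8): ref=15.0000 raw=[17.6000 18.0000 15.8000]
After op 6 tick(8): ref=23.0000 raw=[27.2000 27.6000 24.6000]
After op 7 tick(10): ref=33.0000 raw=[39.2000 39.6000 35.6000]
After op 8 sync(2): ref=33.0000 raw=[39.2000 39.6000 33.0000]
Wrap final raw readings (mod 60): 39.2000 mod 60 = 39.2000; 39.6000 mod 60 = 39.6000; 33.0000 mod 60 = 33.0000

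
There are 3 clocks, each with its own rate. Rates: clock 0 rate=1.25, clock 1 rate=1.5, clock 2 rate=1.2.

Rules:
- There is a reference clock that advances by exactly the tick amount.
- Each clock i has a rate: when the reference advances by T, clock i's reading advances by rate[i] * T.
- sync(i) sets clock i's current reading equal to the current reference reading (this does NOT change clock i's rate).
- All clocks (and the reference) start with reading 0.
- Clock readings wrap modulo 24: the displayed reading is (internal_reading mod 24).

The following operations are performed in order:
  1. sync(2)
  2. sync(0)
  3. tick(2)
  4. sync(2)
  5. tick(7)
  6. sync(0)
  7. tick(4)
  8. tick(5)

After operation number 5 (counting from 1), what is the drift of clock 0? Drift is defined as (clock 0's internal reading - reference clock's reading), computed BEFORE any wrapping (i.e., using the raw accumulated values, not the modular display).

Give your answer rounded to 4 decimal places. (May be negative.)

Answer: 2.2500

Derivation:
After op 1 sync(2): ref=0.0000 raw=[0.0000 0.0000 0.0000]
After op 2 sync(0): ref=0.0000 raw=[0.0000 0.0000 0.0000]
After op 3 tick(2): ref=2.0000 raw=[2.5000 3.0000 2.4000]
After op 4 sync(2): ref=2.0000 raw=[2.5000 3.0000 2.0000]
After op 5 tick(7): ref=9.0000 raw=[11.2500 13.5000 10.4000]
Drift of clock 0 after op 5: 11.2500 - 9.0000 = 2.2500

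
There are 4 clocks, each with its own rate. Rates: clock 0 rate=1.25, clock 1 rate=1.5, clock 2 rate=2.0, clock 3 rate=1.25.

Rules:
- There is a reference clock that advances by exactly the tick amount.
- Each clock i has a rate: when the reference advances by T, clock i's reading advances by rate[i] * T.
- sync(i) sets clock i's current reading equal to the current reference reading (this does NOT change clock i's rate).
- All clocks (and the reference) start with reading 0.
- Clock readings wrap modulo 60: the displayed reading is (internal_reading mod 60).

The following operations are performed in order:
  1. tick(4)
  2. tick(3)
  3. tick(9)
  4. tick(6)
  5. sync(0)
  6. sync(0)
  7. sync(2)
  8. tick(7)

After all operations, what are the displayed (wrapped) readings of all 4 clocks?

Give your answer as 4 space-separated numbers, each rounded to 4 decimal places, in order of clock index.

Answer: 30.7500 43.5000 36.0000 36.2500

Derivation:
After op 1 tick(4): ref=4.0000 raw=[5.0000 6.0000 8.0000 5.0000]
After op 2 tick(3): ref=7.0000 raw=[8.7500 10.5000 14.0000 8.7500]
After op 3 tick(9): ref=16.0000 raw=[20.0000 24.0000 32.0000 20.0000]
After op 4 tick(6): ref=22.0000 raw=[27.5000 33.0000 44.0000 27.5000]
After op 5 sync(0): ref=22.0000 raw=[22.0000 33.0000 44.0000 27.5000]
After op 6 sync(0): ref=22.0000 raw=[22.0000 33.0000 44.0000 27.5000]
After op 7 sync(2): ref=22.0000 raw=[22.0000 33.0000 22.0000 27.5000]
After op 8 tick(7): ref=29.0000 raw=[30.7500 43.5000 36.0000 36.2500]
Wrap final raw readings (mod 60): 30.7500 mod 60 = 30.7500; 43.5000 mod 60 = 43.5000; 36.0000 mod 60 = 36.0000; 36.2500 mod 60 = 36.2500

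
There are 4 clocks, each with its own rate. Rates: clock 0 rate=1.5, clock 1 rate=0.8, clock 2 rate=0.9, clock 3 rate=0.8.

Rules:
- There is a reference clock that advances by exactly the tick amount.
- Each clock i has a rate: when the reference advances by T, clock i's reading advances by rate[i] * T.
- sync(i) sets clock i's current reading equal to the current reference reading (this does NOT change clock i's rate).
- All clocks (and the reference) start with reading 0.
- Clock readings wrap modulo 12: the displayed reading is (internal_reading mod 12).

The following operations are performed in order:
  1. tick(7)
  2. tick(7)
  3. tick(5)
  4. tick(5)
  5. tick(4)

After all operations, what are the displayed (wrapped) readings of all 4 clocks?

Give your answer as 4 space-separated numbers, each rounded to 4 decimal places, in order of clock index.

Answer: 6.0000 10.4000 1.2000 10.4000

Derivation:
After op 1 tick(7): ref=7.0000 raw=[10.5000 5.6000 6.3000 5.6000]
After op 2 tick(7): ref=14.0000 raw=[21.0000 11.2000 12.6000 11.2000]
After op 3 tick(5): ref=19.0000 raw=[28.5000 15.2000 17.1000 15.2000]
After op 4 tick(5): ref=24.0000 raw=[36.0000 19.2000 21.6000 19.2000]
After op 5 tick(4): ref=28.0000 raw=[42.0000 22.4000 25.2000 22.4000]
Wrap final raw readings (mod 12): 42.0000 mod 12 = 6.0000; 22.4000 mod 12 = 10.4000; 25.2000 mod 12 = 1.2000; 22.4000 mod 12 = 10.4000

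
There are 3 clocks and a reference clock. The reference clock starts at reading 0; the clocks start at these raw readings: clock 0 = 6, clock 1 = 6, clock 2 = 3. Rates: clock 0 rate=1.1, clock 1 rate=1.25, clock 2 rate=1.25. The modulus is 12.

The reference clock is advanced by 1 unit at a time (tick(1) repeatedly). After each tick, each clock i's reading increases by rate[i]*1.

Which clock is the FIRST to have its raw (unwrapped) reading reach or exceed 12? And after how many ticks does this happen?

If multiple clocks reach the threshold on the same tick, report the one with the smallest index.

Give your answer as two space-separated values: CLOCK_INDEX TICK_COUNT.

Answer: 1 5

Derivation:
clock 0: start=6, rate=1.1, needs 12-6 = 6; ticks = ceil(6/1.1) = ceil(5.4545) = 6; reading at tick 6 = 6 + 1.1*6 = 12.6000
clock 1: start=6, rate=1.25, needs 12-6 = 6; ticks = ceil(6/1.25) = ceil(4.8000) = 5; reading at tick 5 = 6 + 1.25*5 = 12.2500
clock 2: start=3, rate=1.25, needs 12-3 = 9; ticks = ceil(9/1.25) = ceil(7.2000) = 8; reading at tick 8 = 3 + 1.25*8 = 13.0000
Minimum tick count = 5; winners = [1]; smallest index = 1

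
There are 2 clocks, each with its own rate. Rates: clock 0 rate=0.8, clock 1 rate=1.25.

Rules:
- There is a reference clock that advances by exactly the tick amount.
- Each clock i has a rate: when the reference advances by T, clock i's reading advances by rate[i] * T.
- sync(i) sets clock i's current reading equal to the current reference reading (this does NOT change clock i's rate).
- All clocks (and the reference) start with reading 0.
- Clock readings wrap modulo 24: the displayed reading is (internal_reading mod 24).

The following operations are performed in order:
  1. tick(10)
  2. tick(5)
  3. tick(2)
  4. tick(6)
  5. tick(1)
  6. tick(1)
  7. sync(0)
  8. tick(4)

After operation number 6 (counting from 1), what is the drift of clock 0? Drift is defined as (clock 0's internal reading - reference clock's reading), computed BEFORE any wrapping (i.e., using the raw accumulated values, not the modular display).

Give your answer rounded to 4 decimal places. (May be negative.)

After op 1 tick(10): ref=10.0000 raw=[8.0000 12.5000]
After op 2 tick(5): ref=15.0000 raw=[12.0000 18.7500]
After op 3 tick(2): ref=17.0000 raw=[13.6000 21.2500]
After op 4 tick(6): ref=23.0000 raw=[18.4000 28.7500]
After op 5 tick(1): ref=24.0000 raw=[19.2000 30.0000]
After op 6 tick(1): ref=25.0000 raw=[20.0000 31.2500]
Drift of clock 0 after op 6: 20.0000 - 25.0000 = -5.0000

Answer: -5.0000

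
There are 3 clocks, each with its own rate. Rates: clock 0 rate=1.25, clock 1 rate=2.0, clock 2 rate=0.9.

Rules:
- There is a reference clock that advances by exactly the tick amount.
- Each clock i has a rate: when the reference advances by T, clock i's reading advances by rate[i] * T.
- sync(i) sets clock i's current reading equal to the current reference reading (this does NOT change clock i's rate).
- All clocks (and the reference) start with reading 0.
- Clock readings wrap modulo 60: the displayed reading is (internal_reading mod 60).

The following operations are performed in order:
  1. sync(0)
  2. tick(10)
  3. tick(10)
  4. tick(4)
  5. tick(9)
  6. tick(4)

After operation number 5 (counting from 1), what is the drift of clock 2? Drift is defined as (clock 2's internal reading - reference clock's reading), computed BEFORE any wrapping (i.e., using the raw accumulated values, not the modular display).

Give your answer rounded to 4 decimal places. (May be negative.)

After op 1 sync(0): ref=0.0000 raw=[0.0000 0.0000 0.0000]
After op 2 tick(10): ref=10.0000 raw=[12.5000 20.0000 9.0000]
After op 3 tick(10): ref=20.0000 raw=[25.0000 40.0000 18.0000]
After op 4 tick(4): ref=24.0000 raw=[30.0000 48.0000 21.6000]
After op 5 tick(9): ref=33.0000 raw=[41.2500 66.0000 29.7000]
Drift of clock 2 after op 5: 29.7000 - 33.0000 = -3.3000

Answer: -3.3000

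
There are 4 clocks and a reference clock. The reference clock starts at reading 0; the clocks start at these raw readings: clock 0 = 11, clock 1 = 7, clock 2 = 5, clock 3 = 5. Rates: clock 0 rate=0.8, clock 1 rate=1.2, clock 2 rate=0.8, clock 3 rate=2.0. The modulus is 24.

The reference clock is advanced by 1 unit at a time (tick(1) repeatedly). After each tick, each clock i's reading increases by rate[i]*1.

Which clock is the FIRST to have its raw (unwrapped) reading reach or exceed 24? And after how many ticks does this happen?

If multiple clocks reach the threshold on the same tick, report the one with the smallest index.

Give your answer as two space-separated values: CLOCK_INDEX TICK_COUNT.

clock 0: start=11, rate=0.8, needs 24-11 = 13; ticks = ceil(13/0.8) = ceil(16.2500) = 17; reading at tick 17 = 11 + 0.8*17 = 24.6000
clock 1: start=7, rate=1.2, needs 24-7 = 17; ticks = ceil(17/1.2) = ceil(14.1667) = 15; reading at tick 15 = 7 + 1.2*15 = 25.0000
clock 2: start=5, rate=0.8, needs 24-5 = 19; ticks = ceil(19/0.8) = ceil(23.7500) = 24; reading at tick 24 = 5 + 0.8*24 = 24.2000
clock 3: start=5, rate=2.0, needs 24-5 = 19; ticks = ceil(19/2.0) = ceil(9.5000) = 10; reading at tick 10 = 5 + 2.0*10 = 25.0000
Minimum tick count = 10; winners = [3]; smallest index = 3

Answer: 3 10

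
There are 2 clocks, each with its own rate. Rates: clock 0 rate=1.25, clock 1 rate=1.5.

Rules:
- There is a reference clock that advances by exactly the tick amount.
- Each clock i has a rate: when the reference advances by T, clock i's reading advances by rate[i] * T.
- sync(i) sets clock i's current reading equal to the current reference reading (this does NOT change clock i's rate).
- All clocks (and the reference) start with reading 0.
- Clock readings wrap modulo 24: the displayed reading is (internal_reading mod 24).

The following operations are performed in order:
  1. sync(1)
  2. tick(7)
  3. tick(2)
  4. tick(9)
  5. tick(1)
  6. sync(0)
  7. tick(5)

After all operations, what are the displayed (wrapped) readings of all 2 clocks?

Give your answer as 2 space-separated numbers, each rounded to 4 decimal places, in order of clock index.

Answer: 1.2500 12.0000

Derivation:
After op 1 sync(1): ref=0.0000 raw=[0.0000 0.0000]
After op 2 tick(7): ref=7.0000 raw=[8.7500 10.5000]
After op 3 tick(2): ref=9.0000 raw=[11.2500 13.5000]
After op 4 tick(9): ref=18.0000 raw=[22.5000 27.0000]
After op 5 tick(1): ref=19.0000 raw=[23.7500 28.5000]
After op 6 sync(0): ref=19.0000 raw=[19.0000 28.5000]
After op 7 tick(5): ref=24.0000 raw=[25.2500 36.0000]
Wrap final raw readings (mod 24): 25.2500 mod 24 = 1.2500; 36.0000 mod 24 = 12.0000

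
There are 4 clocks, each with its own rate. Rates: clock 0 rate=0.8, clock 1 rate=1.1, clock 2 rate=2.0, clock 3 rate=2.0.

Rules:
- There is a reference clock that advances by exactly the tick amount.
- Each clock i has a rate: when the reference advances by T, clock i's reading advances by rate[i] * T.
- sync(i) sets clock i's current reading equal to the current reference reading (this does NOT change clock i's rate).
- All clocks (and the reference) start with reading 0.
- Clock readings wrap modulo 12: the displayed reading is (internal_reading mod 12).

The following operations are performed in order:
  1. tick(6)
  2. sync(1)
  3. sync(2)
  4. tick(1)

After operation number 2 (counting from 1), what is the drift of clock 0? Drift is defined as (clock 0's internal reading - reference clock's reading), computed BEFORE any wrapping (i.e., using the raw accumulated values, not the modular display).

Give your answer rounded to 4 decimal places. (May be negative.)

Answer: -1.2000

Derivation:
After op 1 tick(6): ref=6.0000 raw=[4.8000 6.6000 12.0000 12.0000]
After op 2 sync(1): ref=6.0000 raw=[4.8000 6.0000 12.0000 12.0000]
Drift of clock 0 after op 2: 4.8000 - 6.0000 = -1.2000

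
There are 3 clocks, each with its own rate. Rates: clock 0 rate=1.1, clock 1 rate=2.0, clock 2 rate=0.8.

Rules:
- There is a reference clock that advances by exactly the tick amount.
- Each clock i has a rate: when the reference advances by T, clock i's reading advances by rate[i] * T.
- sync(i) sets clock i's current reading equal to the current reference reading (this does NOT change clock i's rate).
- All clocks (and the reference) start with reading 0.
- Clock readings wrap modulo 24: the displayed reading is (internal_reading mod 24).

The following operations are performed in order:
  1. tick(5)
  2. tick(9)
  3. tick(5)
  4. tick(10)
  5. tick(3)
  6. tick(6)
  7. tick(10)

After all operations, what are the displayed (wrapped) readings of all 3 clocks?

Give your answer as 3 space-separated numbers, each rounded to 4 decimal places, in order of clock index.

After op 1 tick(5): ref=5.0000 raw=[5.5000 10.0000 4.0000]
After op 2 tick(9): ref=14.0000 raw=[15.4000 28.0000 11.2000]
After op 3 tick(5): ref=19.0000 raw=[20.9000 38.0000 15.2000]
After op 4 tick(10): ref=29.0000 raw=[31.9000 58.0000 23.2000]
After op 5 tick(3): ref=32.0000 raw=[35.2000 64.0000 25.6000]
After op 6 tick(6): ref=38.0000 raw=[41.8000 76.0000 30.4000]
After op 7 tick(10): ref=48.0000 raw=[52.8000 96.0000 38.4000]
Wrap final raw readings (mod 24): 52.8000 mod 24 = 4.8000; 96.0000 mod 24 = 0.0000; 38.4000 mod 24 = 14.4000

Answer: 4.8000 0.0000 14.4000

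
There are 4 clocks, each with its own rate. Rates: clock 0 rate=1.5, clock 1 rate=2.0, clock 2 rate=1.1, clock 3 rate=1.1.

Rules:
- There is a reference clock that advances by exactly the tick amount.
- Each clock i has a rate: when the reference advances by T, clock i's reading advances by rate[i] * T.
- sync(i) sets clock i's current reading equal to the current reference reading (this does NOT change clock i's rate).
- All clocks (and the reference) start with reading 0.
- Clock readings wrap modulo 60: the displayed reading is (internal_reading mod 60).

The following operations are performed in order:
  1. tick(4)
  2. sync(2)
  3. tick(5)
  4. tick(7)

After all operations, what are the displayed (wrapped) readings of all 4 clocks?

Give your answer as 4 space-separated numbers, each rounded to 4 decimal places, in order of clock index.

Answer: 24.0000 32.0000 17.2000 17.6000

Derivation:
After op 1 tick(4): ref=4.0000 raw=[6.0000 8.0000 4.4000 4.4000]
After op 2 sync(2): ref=4.0000 raw=[6.0000 8.0000 4.0000 4.4000]
After op 3 tick(5): ref=9.0000 raw=[13.5000 18.0000 9.5000 9.9000]
After op 4 tick(7): ref=16.0000 raw=[24.0000 32.0000 17.2000 17.6000]
Wrap final raw readings (mod 60): 24.0000 mod 60 = 24.0000; 32.0000 mod 60 = 32.0000; 17.2000 mod 60 = 17.2000; 17.6000 mod 60 = 17.6000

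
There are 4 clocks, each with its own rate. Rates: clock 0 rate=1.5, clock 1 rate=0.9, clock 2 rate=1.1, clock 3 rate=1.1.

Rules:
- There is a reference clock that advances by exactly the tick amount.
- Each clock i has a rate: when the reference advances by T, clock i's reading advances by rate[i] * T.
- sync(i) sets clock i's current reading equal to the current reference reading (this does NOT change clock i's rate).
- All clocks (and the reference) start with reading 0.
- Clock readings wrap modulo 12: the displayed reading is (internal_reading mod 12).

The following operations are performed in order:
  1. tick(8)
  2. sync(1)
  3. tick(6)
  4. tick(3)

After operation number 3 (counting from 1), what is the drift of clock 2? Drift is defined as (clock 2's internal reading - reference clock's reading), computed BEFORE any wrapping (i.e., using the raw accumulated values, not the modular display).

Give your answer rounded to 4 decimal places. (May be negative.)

Answer: 1.4000

Derivation:
After op 1 tick(8): ref=8.0000 raw=[12.0000 7.2000 8.8000 8.8000]
After op 2 sync(1): ref=8.0000 raw=[12.0000 8.0000 8.8000 8.8000]
After op 3 tick(6): ref=14.0000 raw=[21.0000 13.4000 15.4000 15.4000]
Drift of clock 2 after op 3: 15.4000 - 14.0000 = 1.4000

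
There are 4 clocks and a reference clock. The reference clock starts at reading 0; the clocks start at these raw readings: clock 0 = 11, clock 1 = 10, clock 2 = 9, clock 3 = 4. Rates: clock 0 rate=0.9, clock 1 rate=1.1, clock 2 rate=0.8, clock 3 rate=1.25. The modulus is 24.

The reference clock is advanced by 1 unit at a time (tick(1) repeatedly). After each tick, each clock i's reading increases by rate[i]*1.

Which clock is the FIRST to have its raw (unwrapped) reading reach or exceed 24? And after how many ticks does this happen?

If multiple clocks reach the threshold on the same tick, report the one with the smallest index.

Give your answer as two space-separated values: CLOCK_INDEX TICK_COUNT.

clock 0: start=11, rate=0.9, needs 24-11 = 13; ticks = ceil(13/0.9) = ceil(14.4444) = 15; reading at tick 15 = 11 + 0.9*15 = 24.5000
clock 1: start=10, rate=1.1, needs 24-10 = 14; ticks = ceil(14/1.1) = ceil(12.7273) = 13; reading at tick 13 = 10 + 1.1*13 = 24.3000
clock 2: start=9, rate=0.8, needs 24-9 = 15; ticks = ceil(15/0.8) = ceil(18.7500) = 19; reading at tick 19 = 9 + 0.8*19 = 24.2000
clock 3: start=4, rate=1.25, needs 24-4 = 20; ticks = ceil(20/1.25) = ceil(16.0000) = 16; reading at tick 16 = 4 + 1.25*16 = 24.0000
Minimum tick count = 13; winners = [1]; smallest index = 1

Answer: 1 13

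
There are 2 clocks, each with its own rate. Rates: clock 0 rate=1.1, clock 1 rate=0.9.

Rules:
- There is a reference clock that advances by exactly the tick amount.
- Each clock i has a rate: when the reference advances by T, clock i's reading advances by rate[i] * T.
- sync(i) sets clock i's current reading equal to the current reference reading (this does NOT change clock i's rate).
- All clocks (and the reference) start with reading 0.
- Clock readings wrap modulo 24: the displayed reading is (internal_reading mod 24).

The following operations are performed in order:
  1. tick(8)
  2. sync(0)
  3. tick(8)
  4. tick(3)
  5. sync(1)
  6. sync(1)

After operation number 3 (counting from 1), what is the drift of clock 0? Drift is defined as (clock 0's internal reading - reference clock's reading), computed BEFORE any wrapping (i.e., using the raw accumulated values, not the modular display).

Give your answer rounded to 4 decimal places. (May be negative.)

Answer: 0.8000

Derivation:
After op 1 tick(8): ref=8.0000 raw=[8.8000 7.2000]
After op 2 sync(0): ref=8.0000 raw=[8.0000 7.2000]
After op 3 tick(8): ref=16.0000 raw=[16.8000 14.4000]
Drift of clock 0 after op 3: 16.8000 - 16.0000 = 0.8000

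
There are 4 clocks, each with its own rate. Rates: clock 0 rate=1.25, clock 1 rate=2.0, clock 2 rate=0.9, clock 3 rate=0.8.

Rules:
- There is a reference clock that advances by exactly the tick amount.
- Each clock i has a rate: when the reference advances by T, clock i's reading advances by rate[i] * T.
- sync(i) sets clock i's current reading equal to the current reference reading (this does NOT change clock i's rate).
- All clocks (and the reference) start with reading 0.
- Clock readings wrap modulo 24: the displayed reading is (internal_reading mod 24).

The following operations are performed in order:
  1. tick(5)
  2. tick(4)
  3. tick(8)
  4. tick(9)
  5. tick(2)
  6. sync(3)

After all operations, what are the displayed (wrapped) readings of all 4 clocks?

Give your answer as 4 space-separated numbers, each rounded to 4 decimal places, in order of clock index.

After op 1 tick(5): ref=5.0000 raw=[6.2500 10.0000 4.5000 4.0000]
After op 2 tick(4): ref=9.0000 raw=[11.2500 18.0000 8.1000 7.2000]
After op 3 tick(8): ref=17.0000 raw=[21.2500 34.0000 15.3000 13.6000]
After op 4 tick(9): ref=26.0000 raw=[32.5000 52.0000 23.4000 20.8000]
After op 5 tick(2): ref=28.0000 raw=[35.0000 56.0000 25.2000 22.4000]
After op 6 sync(3): ref=28.0000 raw=[35.0000 56.0000 25.2000 28.0000]
Wrap final raw readings (mod 24): 35.0000 mod 24 = 11.0000; 56.0000 mod 24 = 8.0000; 25.2000 mod 24 = 1.2000; 28.0000 mod 24 = 4.0000

Answer: 11.0000 8.0000 1.2000 4.0000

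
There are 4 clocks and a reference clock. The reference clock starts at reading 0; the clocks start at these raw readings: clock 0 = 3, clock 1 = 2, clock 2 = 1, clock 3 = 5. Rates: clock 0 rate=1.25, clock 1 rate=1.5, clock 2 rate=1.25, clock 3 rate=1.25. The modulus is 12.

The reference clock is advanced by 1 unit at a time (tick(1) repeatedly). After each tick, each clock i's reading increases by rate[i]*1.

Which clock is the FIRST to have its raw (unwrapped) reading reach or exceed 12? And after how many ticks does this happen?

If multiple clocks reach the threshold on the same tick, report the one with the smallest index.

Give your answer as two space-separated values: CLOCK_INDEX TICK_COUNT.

Answer: 3 6

Derivation:
clock 0: start=3, rate=1.25, needs 12-3 = 9; ticks = ceil(9/1.25) = ceil(7.2000) = 8; reading at tick 8 = 3 + 1.25*8 = 13.0000
clock 1: start=2, rate=1.5, needs 12-2 = 10; ticks = ceil(10/1.5) = ceil(6.6667) = 7; reading at tick 7 = 2 + 1.5*7 = 12.5000
clock 2: start=1, rate=1.25, needs 12-1 = 11; ticks = ceil(11/1.25) = ceil(8.8000) = 9; reading at tick 9 = 1 + 1.25*9 = 12.2500
clock 3: start=5, rate=1.25, needs 12-5 = 7; ticks = ceil(7/1.25) = ceil(5.6000) = 6; reading at tick 6 = 5 + 1.25*6 = 12.5000
Minimum tick count = 6; winners = [3]; smallest index = 3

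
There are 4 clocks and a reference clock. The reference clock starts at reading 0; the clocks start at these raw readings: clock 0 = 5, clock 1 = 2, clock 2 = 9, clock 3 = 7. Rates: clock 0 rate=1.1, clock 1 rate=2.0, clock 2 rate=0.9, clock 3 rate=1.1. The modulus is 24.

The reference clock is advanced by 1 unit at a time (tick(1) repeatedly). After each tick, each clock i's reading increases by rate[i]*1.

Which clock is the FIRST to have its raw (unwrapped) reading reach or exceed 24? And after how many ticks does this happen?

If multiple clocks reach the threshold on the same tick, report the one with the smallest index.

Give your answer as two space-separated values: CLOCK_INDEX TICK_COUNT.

Answer: 1 11

Derivation:
clock 0: start=5, rate=1.1, needs 24-5 = 19; ticks = ceil(19/1.1) = ceil(17.2727) = 18; reading at tick 18 = 5 + 1.1*18 = 24.8000
clock 1: start=2, rate=2.0, needs 24-2 = 22; ticks = ceil(22/2.0) = ceil(11.0000) = 11; reading at tick 11 = 2 + 2.0*11 = 24.0000
clock 2: start=9, rate=0.9, needs 24-9 = 15; ticks = ceil(15/0.9) = ceil(16.6667) = 17; reading at tick 17 = 9 + 0.9*17 = 24.3000
clock 3: start=7, rate=1.1, needs 24-7 = 17; ticks = ceil(17/1.1) = ceil(15.4545) = 16; reading at tick 16 = 7 + 1.1*16 = 24.6000
Minimum tick count = 11; winners = [1]; smallest index = 1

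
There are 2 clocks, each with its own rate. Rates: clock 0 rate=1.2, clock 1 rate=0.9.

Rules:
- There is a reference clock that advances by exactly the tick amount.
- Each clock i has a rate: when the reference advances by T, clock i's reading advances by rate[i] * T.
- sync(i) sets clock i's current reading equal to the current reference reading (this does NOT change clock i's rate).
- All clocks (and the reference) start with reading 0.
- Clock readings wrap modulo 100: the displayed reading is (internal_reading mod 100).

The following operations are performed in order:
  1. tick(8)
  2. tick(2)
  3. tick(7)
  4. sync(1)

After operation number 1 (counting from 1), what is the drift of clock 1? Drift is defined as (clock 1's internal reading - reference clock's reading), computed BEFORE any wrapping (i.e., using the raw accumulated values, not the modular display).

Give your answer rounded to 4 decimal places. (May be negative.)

Answer: -0.8000

Derivation:
After op 1 tick(8): ref=8.0000 raw=[9.6000 7.2000]
Drift of clock 1 after op 1: 7.2000 - 8.0000 = -0.8000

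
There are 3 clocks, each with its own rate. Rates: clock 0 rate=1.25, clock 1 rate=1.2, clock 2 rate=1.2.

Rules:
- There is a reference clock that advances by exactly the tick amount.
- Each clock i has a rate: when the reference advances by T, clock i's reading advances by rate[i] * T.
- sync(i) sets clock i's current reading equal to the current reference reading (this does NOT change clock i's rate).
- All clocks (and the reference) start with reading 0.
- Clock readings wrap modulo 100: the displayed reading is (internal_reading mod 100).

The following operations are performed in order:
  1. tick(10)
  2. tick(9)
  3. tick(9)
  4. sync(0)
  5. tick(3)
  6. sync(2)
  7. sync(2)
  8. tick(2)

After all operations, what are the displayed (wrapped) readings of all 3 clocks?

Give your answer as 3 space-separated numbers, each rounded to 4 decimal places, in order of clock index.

Answer: 34.2500 39.6000 33.4000

Derivation:
After op 1 tick(10): ref=10.0000 raw=[12.5000 12.0000 12.0000]
After op 2 tick(9): ref=19.0000 raw=[23.7500 22.8000 22.8000]
After op 3 tick(9): ref=28.0000 raw=[35.0000 33.6000 33.6000]
After op 4 sync(0): ref=28.0000 raw=[28.0000 33.6000 33.6000]
After op 5 tick(3): ref=31.0000 raw=[31.7500 37.2000 37.2000]
After op 6 sync(2): ref=31.0000 raw=[31.7500 37.2000 31.0000]
After op 7 sync(2): ref=31.0000 raw=[31.7500 37.2000 31.0000]
After op 8 tick(2): ref=33.0000 raw=[34.2500 39.6000 33.4000]
Wrap final raw readings (mod 100): 34.2500 mod 100 = 34.2500; 39.6000 mod 100 = 39.6000; 33.4000 mod 100 = 33.4000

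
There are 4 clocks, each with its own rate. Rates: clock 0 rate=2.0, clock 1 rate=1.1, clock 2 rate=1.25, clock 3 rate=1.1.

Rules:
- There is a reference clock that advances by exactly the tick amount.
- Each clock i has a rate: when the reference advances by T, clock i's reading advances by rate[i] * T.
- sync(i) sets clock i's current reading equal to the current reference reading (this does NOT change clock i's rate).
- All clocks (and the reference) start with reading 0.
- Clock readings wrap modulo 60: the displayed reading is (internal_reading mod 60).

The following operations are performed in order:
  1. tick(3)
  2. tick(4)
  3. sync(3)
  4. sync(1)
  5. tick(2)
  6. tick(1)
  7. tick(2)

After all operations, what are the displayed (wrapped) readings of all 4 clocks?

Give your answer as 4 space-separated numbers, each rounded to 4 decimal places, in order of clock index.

Answer: 24.0000 12.5000 15.0000 12.5000

Derivation:
After op 1 tick(3): ref=3.0000 raw=[6.0000 3.3000 3.7500 3.3000]
After op 2 tick(4): ref=7.0000 raw=[14.0000 7.7000 8.7500 7.7000]
After op 3 sync(3): ref=7.0000 raw=[14.0000 7.7000 8.7500 7.0000]
After op 4 sync(1): ref=7.0000 raw=[14.0000 7.0000 8.7500 7.0000]
After op 5 tick(2): ref=9.0000 raw=[18.0000 9.2000 11.2500 9.2000]
After op 6 tick(1): ref=10.0000 raw=[20.0000 10.3000 12.5000 10.3000]
After op 7 tick(2): ref=12.0000 raw=[24.0000 12.5000 15.0000 12.5000]
Wrap final raw readings (mod 60): 24.0000 mod 60 = 24.0000; 12.5000 mod 60 = 12.5000; 15.0000 mod 60 = 15.0000; 12.5000 mod 60 = 12.5000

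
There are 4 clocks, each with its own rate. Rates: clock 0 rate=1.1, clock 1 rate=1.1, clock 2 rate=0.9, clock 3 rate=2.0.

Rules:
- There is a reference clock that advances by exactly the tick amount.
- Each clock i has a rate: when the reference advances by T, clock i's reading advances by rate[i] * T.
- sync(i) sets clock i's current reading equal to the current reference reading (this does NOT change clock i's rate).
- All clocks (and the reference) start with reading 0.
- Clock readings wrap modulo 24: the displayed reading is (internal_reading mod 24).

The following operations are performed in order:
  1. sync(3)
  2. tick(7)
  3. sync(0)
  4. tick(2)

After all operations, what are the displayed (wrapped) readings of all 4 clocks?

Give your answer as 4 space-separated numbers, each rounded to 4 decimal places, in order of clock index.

After op 1 sync(3): ref=0.0000 raw=[0.0000 0.0000 0.0000 0.0000]
After op 2 tick(7): ref=7.0000 raw=[7.7000 7.7000 6.3000 14.0000]
After op 3 sync(0): ref=7.0000 raw=[7.0000 7.7000 6.3000 14.0000]
After op 4 tick(2): ref=9.0000 raw=[9.2000 9.9000 8.1000 18.0000]
Wrap final raw readings (mod 24): 9.2000 mod 24 = 9.2000; 9.9000 mod 24 = 9.9000; 8.1000 mod 24 = 8.1000; 18.0000 mod 24 = 18.0000

Answer: 9.2000 9.9000 8.1000 18.0000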